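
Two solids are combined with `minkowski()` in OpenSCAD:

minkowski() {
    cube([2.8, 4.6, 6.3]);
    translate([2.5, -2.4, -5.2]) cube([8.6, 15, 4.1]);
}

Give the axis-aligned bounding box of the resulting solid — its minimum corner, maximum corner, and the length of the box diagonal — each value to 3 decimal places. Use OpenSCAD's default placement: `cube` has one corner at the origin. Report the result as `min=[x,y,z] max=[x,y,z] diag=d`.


A = translate([2.5, -2.4, -5.2]) cube([8.6, 15, 4.1]) → bbox [2.5,-2.4,-5.2] .. [11.1,12.6,-1.1]
B = cube([2.8, 4.6, 6.3]) → bbox [0,0,0] .. [2.8,4.6,6.3]
lo = A.lo+B.lo = [2.5+0, -2.4+0, -5.2+0] = [2.500,-2.400,-5.200]
hi = A.hi+B.hi = [11.1+2.8, 12.6+4.6, -1.1+6.3] = [13.900,17.200,5.200]
diag = √(11.4²+19.6²+10.4²) = √622.28 = 24.946

min=[2.500,-2.400,-5.200] max=[13.900,17.200,5.200] diag=24.946


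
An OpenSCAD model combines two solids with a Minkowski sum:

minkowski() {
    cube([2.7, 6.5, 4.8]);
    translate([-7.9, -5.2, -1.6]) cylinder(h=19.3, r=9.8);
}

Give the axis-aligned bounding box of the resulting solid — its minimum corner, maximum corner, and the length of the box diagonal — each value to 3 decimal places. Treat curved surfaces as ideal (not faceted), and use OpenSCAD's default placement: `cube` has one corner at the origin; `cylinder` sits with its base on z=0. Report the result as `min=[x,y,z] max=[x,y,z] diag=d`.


min=[-17.700,-15.000,-1.600] max=[4.600,11.100,22.500] diag=41.944

A = translate([-7.9, -5.2, -1.6]) cylinder(h=19.3, r=9.8) → bbox [-17.7,-15,-1.6] .. [1.9,4.6,17.7]
B = cube([2.7, 6.5, 4.8]) → bbox [0,0,0] .. [2.7,6.5,4.8]
lo = A.lo+B.lo = [-17.7+0, -15+0, -1.6+0] = [-17.700,-15.000,-1.600]
hi = A.hi+B.hi = [1.9+2.7, 4.6+6.5, 17.7+4.8] = [4.600,11.100,22.500]
diag = √(22.3²+26.1²+24.1²) = √1759.31 = 41.944


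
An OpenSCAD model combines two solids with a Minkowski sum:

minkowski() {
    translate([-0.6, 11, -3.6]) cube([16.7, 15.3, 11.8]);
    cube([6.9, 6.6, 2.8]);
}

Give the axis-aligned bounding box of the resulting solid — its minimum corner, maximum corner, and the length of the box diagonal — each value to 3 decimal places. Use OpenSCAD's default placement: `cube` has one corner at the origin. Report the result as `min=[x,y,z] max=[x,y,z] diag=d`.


min=[-0.600,11.000,-3.600] max=[23.000,32.900,11.000] diag=35.352

A = translate([-0.6, 11, -3.6]) cube([16.7, 15.3, 11.8]) → bbox [-0.6,11,-3.6] .. [16.1,26.3,8.2]
B = cube([6.9, 6.6, 2.8]) → bbox [0,0,0] .. [6.9,6.6,2.8]
lo = A.lo+B.lo = [-0.6+0, 11+0, -3.6+0] = [-0.600,11.000,-3.600]
hi = A.hi+B.hi = [16.1+6.9, 26.3+6.6, 8.2+2.8] = [23.000,32.900,11.000]
diag = √(23.6²+21.9²+14.6²) = √1249.73 = 35.352


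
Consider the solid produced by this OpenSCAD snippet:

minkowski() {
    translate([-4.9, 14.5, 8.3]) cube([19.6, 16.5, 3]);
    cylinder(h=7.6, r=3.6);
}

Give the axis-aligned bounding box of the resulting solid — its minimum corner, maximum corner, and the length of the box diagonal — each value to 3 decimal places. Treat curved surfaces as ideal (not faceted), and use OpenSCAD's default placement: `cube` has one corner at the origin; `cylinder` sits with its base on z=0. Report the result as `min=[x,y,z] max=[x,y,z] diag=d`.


A = translate([-4.9, 14.5, 8.3]) cube([19.6, 16.5, 3]) → bbox [-4.9,14.5,8.3] .. [14.7,31,11.3]
B = cylinder(h=7.6, r=3.6) → bbox [-3.6,-3.6,0] .. [3.6,3.6,7.6]
lo = A.lo+B.lo = [-4.9-3.6, 14.5-3.6, 8.3+0] = [-8.500,10.900,8.300]
hi = A.hi+B.hi = [14.7+3.6, 31+3.6, 11.3+7.6] = [18.300,34.600,18.900]
diag = √(26.8²+23.7²+10.6²) = √1392.29 = 37.313

min=[-8.500,10.900,8.300] max=[18.300,34.600,18.900] diag=37.313


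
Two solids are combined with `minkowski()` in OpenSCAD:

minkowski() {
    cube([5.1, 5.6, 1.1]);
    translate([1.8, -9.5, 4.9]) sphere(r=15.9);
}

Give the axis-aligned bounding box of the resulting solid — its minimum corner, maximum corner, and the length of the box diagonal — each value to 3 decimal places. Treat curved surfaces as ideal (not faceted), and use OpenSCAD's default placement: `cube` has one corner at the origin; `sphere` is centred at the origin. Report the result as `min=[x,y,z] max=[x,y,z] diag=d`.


min=[-14.100,-25.400,-11.000] max=[22.800,12.000,21.900] diag=61.990

A = translate([1.8, -9.5, 4.9]) sphere(r=15.9) → bbox [-14.1,-25.4,-11] .. [17.7,6.4,20.8]
B = cube([5.1, 5.6, 1.1]) → bbox [0,0,0] .. [5.1,5.6,1.1]
lo = A.lo+B.lo = [-14.1+0, -25.4+0, -11+0] = [-14.100,-25.400,-11.000]
hi = A.hi+B.hi = [17.7+5.1, 6.4+5.6, 20.8+1.1] = [22.800,12.000,21.900]
diag = √(36.9²+37.4²+32.9²) = √3842.78 = 61.990


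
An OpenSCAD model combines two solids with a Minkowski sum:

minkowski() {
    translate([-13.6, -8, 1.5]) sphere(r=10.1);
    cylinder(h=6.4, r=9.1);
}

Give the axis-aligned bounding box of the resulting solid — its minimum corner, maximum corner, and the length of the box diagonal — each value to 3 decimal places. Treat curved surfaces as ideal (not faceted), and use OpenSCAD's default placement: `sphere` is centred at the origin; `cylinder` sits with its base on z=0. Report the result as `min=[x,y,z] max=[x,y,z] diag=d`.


min=[-32.800,-27.200,-8.600] max=[5.600,11.200,18.000] diag=60.470

A = translate([-13.6, -8, 1.5]) sphere(r=10.1) → bbox [-23.7,-18.1,-8.6] .. [-3.5,2.1,11.6]
B = cylinder(h=6.4, r=9.1) → bbox [-9.1,-9.1,0] .. [9.1,9.1,6.4]
lo = A.lo+B.lo = [-23.7-9.1, -18.1-9.1, -8.6+0] = [-32.800,-27.200,-8.600]
hi = A.hi+B.hi = [-3.5+9.1, 2.1+9.1, 11.6+6.4] = [5.600,11.200,18.000]
diag = √(38.4²+38.4²+26.6²) = √3656.68 = 60.470


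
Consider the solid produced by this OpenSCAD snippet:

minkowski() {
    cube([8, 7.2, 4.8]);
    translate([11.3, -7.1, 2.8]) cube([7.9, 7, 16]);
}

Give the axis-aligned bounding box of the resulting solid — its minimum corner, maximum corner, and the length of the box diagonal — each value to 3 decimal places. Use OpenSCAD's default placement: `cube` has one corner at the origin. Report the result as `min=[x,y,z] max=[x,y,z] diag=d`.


min=[11.300,-7.100,2.800] max=[27.200,7.100,23.600] diag=29.784

A = translate([11.3, -7.1, 2.8]) cube([7.9, 7, 16]) → bbox [11.3,-7.1,2.8] .. [19.2,-0.1,18.8]
B = cube([8, 7.2, 4.8]) → bbox [0,0,0] .. [8,7.2,4.8]
lo = A.lo+B.lo = [11.3+0, -7.1+0, 2.8+0] = [11.300,-7.100,2.800]
hi = A.hi+B.hi = [19.2+8, -0.1+7.2, 18.8+4.8] = [27.200,7.100,23.600]
diag = √(15.9²+14.2²+20.8²) = √887.09 = 29.784


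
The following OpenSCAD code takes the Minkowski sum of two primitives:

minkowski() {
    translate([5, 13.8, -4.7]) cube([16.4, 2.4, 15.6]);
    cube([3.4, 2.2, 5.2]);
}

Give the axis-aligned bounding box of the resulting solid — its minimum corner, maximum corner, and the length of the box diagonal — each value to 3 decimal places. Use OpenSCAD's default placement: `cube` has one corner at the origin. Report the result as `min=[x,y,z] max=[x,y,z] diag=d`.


A = translate([5, 13.8, -4.7]) cube([16.4, 2.4, 15.6]) → bbox [5,13.8,-4.7] .. [21.4,16.2,10.9]
B = cube([3.4, 2.2, 5.2]) → bbox [0,0,0] .. [3.4,2.2,5.2]
lo = A.lo+B.lo = [5+0, 13.8+0, -4.7+0] = [5.000,13.800,-4.700]
hi = A.hi+B.hi = [21.4+3.4, 16.2+2.2, 10.9+5.2] = [24.800,18.400,16.100]
diag = √(19.8²+4.6²+20.8²) = √845.84 = 29.083

min=[5.000,13.800,-4.700] max=[24.800,18.400,16.100] diag=29.083


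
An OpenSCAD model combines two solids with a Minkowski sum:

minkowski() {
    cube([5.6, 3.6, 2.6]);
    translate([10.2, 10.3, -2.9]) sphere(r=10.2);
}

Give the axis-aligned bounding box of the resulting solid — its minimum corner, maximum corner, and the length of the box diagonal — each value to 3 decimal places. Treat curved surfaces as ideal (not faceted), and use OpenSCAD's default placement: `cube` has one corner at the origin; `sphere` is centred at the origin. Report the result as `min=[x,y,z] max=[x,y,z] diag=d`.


min=[0.000,0.100,-13.100] max=[26.000,24.100,9.900] diag=42.202

A = translate([10.2, 10.3, -2.9]) sphere(r=10.2) → bbox [0,0.1,-13.1] .. [20.4,20.5,7.3]
B = cube([5.6, 3.6, 2.6]) → bbox [0,0,0] .. [5.6,3.6,2.6]
lo = A.lo+B.lo = [0+0, 0.1+0, -13.1+0] = [0.000,0.100,-13.100]
hi = A.hi+B.hi = [20.4+5.6, 20.5+3.6, 7.3+2.6] = [26.000,24.100,9.900]
diag = √(26²+24²+23²) = √1781 = 42.202


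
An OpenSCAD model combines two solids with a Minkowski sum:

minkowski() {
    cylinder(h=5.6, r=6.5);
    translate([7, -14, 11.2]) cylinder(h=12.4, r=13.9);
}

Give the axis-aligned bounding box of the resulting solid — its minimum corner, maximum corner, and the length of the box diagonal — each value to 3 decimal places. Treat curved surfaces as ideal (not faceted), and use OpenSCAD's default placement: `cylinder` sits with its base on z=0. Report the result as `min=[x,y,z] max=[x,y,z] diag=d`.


min=[-13.400,-34.400,11.200] max=[27.400,6.400,29.200] diag=60.442

A = translate([7, -14, 11.2]) cylinder(h=12.4, r=13.9) → bbox [-6.9,-27.9,11.2] .. [20.9,-0.1,23.6]
B = cylinder(h=5.6, r=6.5) → bbox [-6.5,-6.5,0] .. [6.5,6.5,5.6]
lo = A.lo+B.lo = [-6.9-6.5, -27.9-6.5, 11.2+0] = [-13.400,-34.400,11.200]
hi = A.hi+B.hi = [20.9+6.5, -0.1+6.5, 23.6+5.6] = [27.400,6.400,29.200]
diag = √(40.8²+40.8²+18²) = √3653.28 = 60.442


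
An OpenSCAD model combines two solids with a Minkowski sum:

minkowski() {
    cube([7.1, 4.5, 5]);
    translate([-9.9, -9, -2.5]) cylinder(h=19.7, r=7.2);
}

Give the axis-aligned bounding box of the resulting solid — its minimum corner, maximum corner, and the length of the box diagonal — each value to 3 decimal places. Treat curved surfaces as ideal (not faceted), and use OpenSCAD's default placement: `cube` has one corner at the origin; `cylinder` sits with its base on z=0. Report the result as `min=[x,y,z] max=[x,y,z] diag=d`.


min=[-17.100,-16.200,-2.500] max=[4.400,2.700,22.200] diag=37.809

A = translate([-9.9, -9, -2.5]) cylinder(h=19.7, r=7.2) → bbox [-17.1,-16.2,-2.5] .. [-2.7,-1.8,17.2]
B = cube([7.1, 4.5, 5]) → bbox [0,0,0] .. [7.1,4.5,5]
lo = A.lo+B.lo = [-17.1+0, -16.2+0, -2.5+0] = [-17.100,-16.200,-2.500]
hi = A.hi+B.hi = [-2.7+7.1, -1.8+4.5, 17.2+5] = [4.400,2.700,22.200]
diag = √(21.5²+18.9²+24.7²) = √1429.55 = 37.809


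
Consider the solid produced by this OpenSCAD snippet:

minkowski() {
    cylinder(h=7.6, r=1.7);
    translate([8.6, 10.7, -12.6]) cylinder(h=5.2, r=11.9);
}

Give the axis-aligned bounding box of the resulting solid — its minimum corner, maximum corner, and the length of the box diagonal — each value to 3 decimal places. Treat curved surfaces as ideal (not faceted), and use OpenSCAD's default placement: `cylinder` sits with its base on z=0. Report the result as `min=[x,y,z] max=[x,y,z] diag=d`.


A = translate([8.6, 10.7, -12.6]) cylinder(h=5.2, r=11.9) → bbox [-3.3,-1.2,-12.6] .. [20.5,22.6,-7.4]
B = cylinder(h=7.6, r=1.7) → bbox [-1.7,-1.7,0] .. [1.7,1.7,7.6]
lo = A.lo+B.lo = [-3.3-1.7, -1.2-1.7, -12.6+0] = [-5.000,-2.900,-12.600]
hi = A.hi+B.hi = [20.5+1.7, 22.6+1.7, -7.4+7.6] = [22.200,24.300,0.200]
diag = √(27.2²+27.2²+12.8²) = √1643.52 = 40.540

min=[-5.000,-2.900,-12.600] max=[22.200,24.300,0.200] diag=40.540


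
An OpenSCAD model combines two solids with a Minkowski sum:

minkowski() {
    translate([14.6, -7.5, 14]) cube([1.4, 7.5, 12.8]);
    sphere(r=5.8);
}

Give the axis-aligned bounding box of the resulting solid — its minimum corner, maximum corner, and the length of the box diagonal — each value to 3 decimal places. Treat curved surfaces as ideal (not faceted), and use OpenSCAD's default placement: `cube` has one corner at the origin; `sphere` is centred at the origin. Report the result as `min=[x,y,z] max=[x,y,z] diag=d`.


min=[8.800,-13.300,8.200] max=[21.800,5.800,32.600] diag=33.603

A = translate([14.6, -7.5, 14]) cube([1.4, 7.5, 12.8]) → bbox [14.6,-7.5,14] .. [16,0,26.8]
B = sphere(r=5.8) → bbox [-5.8,-5.8,-5.8] .. [5.8,5.8,5.8]
lo = A.lo+B.lo = [14.6-5.8, -7.5-5.8, 14-5.8] = [8.800,-13.300,8.200]
hi = A.hi+B.hi = [16+5.8, 0+5.8, 26.8+5.8] = [21.800,5.800,32.600]
diag = √(13²+19.1²+24.4²) = √1129.17 = 33.603


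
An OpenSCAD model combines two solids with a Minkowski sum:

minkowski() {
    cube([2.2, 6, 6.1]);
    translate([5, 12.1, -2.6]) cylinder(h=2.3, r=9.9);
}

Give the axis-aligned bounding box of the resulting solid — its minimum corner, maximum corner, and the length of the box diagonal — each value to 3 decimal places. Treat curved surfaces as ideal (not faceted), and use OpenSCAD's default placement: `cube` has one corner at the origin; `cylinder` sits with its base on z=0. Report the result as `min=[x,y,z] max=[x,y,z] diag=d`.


min=[-4.900,2.200,-2.600] max=[17.100,28.000,5.800] diag=34.931

A = translate([5, 12.1, -2.6]) cylinder(h=2.3, r=9.9) → bbox [-4.9,2.2,-2.6] .. [14.9,22,-0.3]
B = cube([2.2, 6, 6.1]) → bbox [0,0,0] .. [2.2,6,6.1]
lo = A.lo+B.lo = [-4.9+0, 2.2+0, -2.6+0] = [-4.900,2.200,-2.600]
hi = A.hi+B.hi = [14.9+2.2, 22+6, -0.3+6.1] = [17.100,28.000,5.800]
diag = √(22²+25.8²+8.4²) = √1220.2 = 34.931


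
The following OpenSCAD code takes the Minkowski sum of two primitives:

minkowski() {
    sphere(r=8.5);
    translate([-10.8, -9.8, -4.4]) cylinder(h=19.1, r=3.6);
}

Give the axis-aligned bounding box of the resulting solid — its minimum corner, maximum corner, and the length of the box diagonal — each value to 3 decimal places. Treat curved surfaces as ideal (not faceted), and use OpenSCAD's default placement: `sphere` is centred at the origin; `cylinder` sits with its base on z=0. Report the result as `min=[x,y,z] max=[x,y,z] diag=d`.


min=[-22.900,-21.900,-12.900] max=[1.300,2.300,23.200] diag=49.744

A = translate([-10.8, -9.8, -4.4]) cylinder(h=19.1, r=3.6) → bbox [-14.4,-13.4,-4.4] .. [-7.2,-6.2,14.7]
B = sphere(r=8.5) → bbox [-8.5,-8.5,-8.5] .. [8.5,8.5,8.5]
lo = A.lo+B.lo = [-14.4-8.5, -13.4-8.5, -4.4-8.5] = [-22.900,-21.900,-12.900]
hi = A.hi+B.hi = [-7.2+8.5, -6.2+8.5, 14.7+8.5] = [1.300,2.300,23.200]
diag = √(24.2²+24.2²+36.1²) = √2474.49 = 49.744


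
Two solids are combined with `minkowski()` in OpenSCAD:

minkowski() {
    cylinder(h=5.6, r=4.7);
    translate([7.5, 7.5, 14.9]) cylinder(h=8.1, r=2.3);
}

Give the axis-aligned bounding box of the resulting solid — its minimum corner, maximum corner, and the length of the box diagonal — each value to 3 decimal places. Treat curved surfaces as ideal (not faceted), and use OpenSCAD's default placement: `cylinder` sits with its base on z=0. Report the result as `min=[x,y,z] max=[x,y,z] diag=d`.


min=[0.500,0.500,14.900] max=[14.500,14.500,28.600] diag=24.077

A = translate([7.5, 7.5, 14.9]) cylinder(h=8.1, r=2.3) → bbox [5.2,5.2,14.9] .. [9.8,9.8,23]
B = cylinder(h=5.6, r=4.7) → bbox [-4.7,-4.7,0] .. [4.7,4.7,5.6]
lo = A.lo+B.lo = [5.2-4.7, 5.2-4.7, 14.9+0] = [0.500,0.500,14.900]
hi = A.hi+B.hi = [9.8+4.7, 9.8+4.7, 23+5.6] = [14.500,14.500,28.600]
diag = √(14²+14²+13.7²) = √579.69 = 24.077


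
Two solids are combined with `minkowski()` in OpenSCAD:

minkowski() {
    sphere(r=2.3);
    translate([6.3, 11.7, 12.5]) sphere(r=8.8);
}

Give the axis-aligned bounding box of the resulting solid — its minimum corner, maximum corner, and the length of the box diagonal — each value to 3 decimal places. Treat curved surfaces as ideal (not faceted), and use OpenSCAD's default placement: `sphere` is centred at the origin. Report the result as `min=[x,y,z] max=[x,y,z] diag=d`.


min=[-4.800,0.600,1.400] max=[17.400,22.800,23.600] diag=38.452

A = translate([6.3, 11.7, 12.5]) sphere(r=8.8) → bbox [-2.5,2.9,3.7] .. [15.1,20.5,21.3]
B = sphere(r=2.3) → bbox [-2.3,-2.3,-2.3] .. [2.3,2.3,2.3]
lo = A.lo+B.lo = [-2.5-2.3, 2.9-2.3, 3.7-2.3] = [-4.800,0.600,1.400]
hi = A.hi+B.hi = [15.1+2.3, 20.5+2.3, 21.3+2.3] = [17.400,22.800,23.600]
diag = √(22.2²+22.2²+22.2²) = √1478.52 = 38.452


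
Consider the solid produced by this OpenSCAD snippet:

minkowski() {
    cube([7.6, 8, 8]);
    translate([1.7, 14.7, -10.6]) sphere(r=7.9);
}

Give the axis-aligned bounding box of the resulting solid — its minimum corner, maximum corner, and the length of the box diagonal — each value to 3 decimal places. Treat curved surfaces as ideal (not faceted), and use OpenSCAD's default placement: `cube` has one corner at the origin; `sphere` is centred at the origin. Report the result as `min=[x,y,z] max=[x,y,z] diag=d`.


A = translate([1.7, 14.7, -10.6]) sphere(r=7.9) → bbox [-6.2,6.8,-18.5] .. [9.6,22.6,-2.7]
B = cube([7.6, 8, 8]) → bbox [0,0,0] .. [7.6,8,8]
lo = A.lo+B.lo = [-6.2+0, 6.8+0, -18.5+0] = [-6.200,6.800,-18.500]
hi = A.hi+B.hi = [9.6+7.6, 22.6+8, -2.7+8] = [17.200,30.600,5.300]
diag = √(23.4²+23.8²+23.8²) = √1680.44 = 40.993

min=[-6.200,6.800,-18.500] max=[17.200,30.600,5.300] diag=40.993


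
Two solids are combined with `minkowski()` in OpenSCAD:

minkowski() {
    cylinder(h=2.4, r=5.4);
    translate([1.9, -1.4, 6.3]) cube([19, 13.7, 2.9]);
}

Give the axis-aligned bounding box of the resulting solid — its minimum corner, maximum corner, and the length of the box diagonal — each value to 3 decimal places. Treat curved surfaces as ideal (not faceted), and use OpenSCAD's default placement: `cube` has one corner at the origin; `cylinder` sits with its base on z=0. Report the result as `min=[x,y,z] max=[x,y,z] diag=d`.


min=[-3.500,-6.800,6.300] max=[26.300,17.700,11.600] diag=38.941

A = translate([1.9, -1.4, 6.3]) cube([19, 13.7, 2.9]) → bbox [1.9,-1.4,6.3] .. [20.9,12.3,9.2]
B = cylinder(h=2.4, r=5.4) → bbox [-5.4,-5.4,0] .. [5.4,5.4,2.4]
lo = A.lo+B.lo = [1.9-5.4, -1.4-5.4, 6.3+0] = [-3.500,-6.800,6.300]
hi = A.hi+B.hi = [20.9+5.4, 12.3+5.4, 9.2+2.4] = [26.300,17.700,11.600]
diag = √(29.8²+24.5²+5.3²) = √1516.38 = 38.941


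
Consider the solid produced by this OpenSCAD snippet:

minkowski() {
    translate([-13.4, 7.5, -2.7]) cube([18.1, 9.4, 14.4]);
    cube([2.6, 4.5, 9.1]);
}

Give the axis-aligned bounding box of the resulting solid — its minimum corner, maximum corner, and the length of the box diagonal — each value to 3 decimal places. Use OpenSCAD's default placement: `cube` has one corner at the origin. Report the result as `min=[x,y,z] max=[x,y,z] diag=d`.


A = translate([-13.4, 7.5, -2.7]) cube([18.1, 9.4, 14.4]) → bbox [-13.4,7.5,-2.7] .. [4.7,16.9,11.7]
B = cube([2.6, 4.5, 9.1]) → bbox [0,0,0] .. [2.6,4.5,9.1]
lo = A.lo+B.lo = [-13.4+0, 7.5+0, -2.7+0] = [-13.400,7.500,-2.700]
hi = A.hi+B.hi = [4.7+2.6, 16.9+4.5, 11.7+9.1] = [7.300,21.400,20.800]
diag = √(20.7²+13.9²+23.5²) = √1173.95 = 34.263

min=[-13.400,7.500,-2.700] max=[7.300,21.400,20.800] diag=34.263


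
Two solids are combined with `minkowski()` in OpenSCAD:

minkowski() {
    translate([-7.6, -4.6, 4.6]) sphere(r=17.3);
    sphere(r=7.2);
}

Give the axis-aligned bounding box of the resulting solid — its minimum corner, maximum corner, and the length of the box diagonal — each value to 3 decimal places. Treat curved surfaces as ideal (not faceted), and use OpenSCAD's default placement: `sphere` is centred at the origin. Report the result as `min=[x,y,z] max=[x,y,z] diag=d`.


A = translate([-7.6, -4.6, 4.6]) sphere(r=17.3) → bbox [-24.9,-21.9,-12.7] .. [9.7,12.7,21.9]
B = sphere(r=7.2) → bbox [-7.2,-7.2,-7.2] .. [7.2,7.2,7.2]
lo = A.lo+B.lo = [-24.9-7.2, -21.9-7.2, -12.7-7.2] = [-32.100,-29.100,-19.900]
hi = A.hi+B.hi = [9.7+7.2, 12.7+7.2, 21.9+7.2] = [16.900,19.900,29.100]
diag = √(49²+49²+49²) = √7203 = 84.870

min=[-32.100,-29.100,-19.900] max=[16.900,19.900,29.100] diag=84.870


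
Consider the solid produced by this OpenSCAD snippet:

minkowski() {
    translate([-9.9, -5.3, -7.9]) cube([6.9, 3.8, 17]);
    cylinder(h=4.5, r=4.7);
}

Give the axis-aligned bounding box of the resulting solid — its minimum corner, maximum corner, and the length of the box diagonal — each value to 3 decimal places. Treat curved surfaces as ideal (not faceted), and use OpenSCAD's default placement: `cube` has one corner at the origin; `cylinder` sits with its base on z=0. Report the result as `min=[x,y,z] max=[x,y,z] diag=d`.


min=[-14.600,-10.000,-7.900] max=[1.700,3.200,13.600] diag=30.036

A = translate([-9.9, -5.3, -7.9]) cube([6.9, 3.8, 17]) → bbox [-9.9,-5.3,-7.9] .. [-3,-1.5,9.1]
B = cylinder(h=4.5, r=4.7) → bbox [-4.7,-4.7,0] .. [4.7,4.7,4.5]
lo = A.lo+B.lo = [-9.9-4.7, -5.3-4.7, -7.9+0] = [-14.600,-10.000,-7.900]
hi = A.hi+B.hi = [-3+4.7, -1.5+4.7, 9.1+4.5] = [1.700,3.200,13.600]
diag = √(16.3²+13.2²+21.5²) = √902.18 = 30.036


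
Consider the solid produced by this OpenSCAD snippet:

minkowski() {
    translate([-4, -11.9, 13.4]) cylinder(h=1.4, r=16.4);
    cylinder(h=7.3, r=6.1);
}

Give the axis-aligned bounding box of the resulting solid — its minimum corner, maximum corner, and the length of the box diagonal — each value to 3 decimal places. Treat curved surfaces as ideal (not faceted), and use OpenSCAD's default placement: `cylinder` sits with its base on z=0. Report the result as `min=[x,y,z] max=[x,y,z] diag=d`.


A = translate([-4, -11.9, 13.4]) cylinder(h=1.4, r=16.4) → bbox [-20.4,-28.3,13.4] .. [12.4,4.5,14.8]
B = cylinder(h=7.3, r=6.1) → bbox [-6.1,-6.1,0] .. [6.1,6.1,7.3]
lo = A.lo+B.lo = [-20.4-6.1, -28.3-6.1, 13.4+0] = [-26.500,-34.400,13.400]
hi = A.hi+B.hi = [12.4+6.1, 4.5+6.1, 14.8+7.3] = [18.500,10.600,22.100]
diag = √(45²+45²+8.7²) = √4125.69 = 64.232

min=[-26.500,-34.400,13.400] max=[18.500,10.600,22.100] diag=64.232


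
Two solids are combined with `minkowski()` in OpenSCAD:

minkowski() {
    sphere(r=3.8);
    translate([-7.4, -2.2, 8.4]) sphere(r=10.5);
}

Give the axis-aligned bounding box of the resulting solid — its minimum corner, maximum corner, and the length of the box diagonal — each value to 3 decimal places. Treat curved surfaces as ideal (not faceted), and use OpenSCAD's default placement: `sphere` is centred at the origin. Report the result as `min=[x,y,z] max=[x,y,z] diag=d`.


A = translate([-7.4, -2.2, 8.4]) sphere(r=10.5) → bbox [-17.9,-12.7,-2.1] .. [3.1,8.3,18.9]
B = sphere(r=3.8) → bbox [-3.8,-3.8,-3.8] .. [3.8,3.8,3.8]
lo = A.lo+B.lo = [-17.9-3.8, -12.7-3.8, -2.1-3.8] = [-21.700,-16.500,-5.900]
hi = A.hi+B.hi = [3.1+3.8, 8.3+3.8, 18.9+3.8] = [6.900,12.100,22.700]
diag = √(28.6²+28.6²+28.6²) = √2453.88 = 49.537

min=[-21.700,-16.500,-5.900] max=[6.900,12.100,22.700] diag=49.537


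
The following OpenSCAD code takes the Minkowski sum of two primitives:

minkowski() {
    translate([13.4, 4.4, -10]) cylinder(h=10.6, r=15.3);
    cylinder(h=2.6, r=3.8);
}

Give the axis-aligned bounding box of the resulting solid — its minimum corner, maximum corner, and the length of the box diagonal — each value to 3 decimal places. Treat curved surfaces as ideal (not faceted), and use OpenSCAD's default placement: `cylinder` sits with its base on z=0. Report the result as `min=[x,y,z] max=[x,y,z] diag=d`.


min=[-5.700,-14.700,-10.000] max=[32.500,23.500,3.200] diag=55.612

A = translate([13.4, 4.4, -10]) cylinder(h=10.6, r=15.3) → bbox [-1.9,-10.9,-10] .. [28.7,19.7,0.6]
B = cylinder(h=2.6, r=3.8) → bbox [-3.8,-3.8,0] .. [3.8,3.8,2.6]
lo = A.lo+B.lo = [-1.9-3.8, -10.9-3.8, -10+0] = [-5.700,-14.700,-10.000]
hi = A.hi+B.hi = [28.7+3.8, 19.7+3.8, 0.6+2.6] = [32.500,23.500,3.200]
diag = √(38.2²+38.2²+13.2²) = √3092.72 = 55.612


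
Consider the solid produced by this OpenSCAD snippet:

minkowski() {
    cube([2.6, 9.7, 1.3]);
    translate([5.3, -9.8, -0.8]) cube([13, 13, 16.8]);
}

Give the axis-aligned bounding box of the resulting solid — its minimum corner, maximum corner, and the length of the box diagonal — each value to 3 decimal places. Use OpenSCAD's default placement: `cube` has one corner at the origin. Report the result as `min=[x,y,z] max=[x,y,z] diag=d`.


min=[5.300,-9.800,-0.800] max=[20.900,12.900,17.300] diag=32.958

A = translate([5.3, -9.8, -0.8]) cube([13, 13, 16.8]) → bbox [5.3,-9.8,-0.8] .. [18.3,3.2,16]
B = cube([2.6, 9.7, 1.3]) → bbox [0,0,0] .. [2.6,9.7,1.3]
lo = A.lo+B.lo = [5.3+0, -9.8+0, -0.8+0] = [5.300,-9.800,-0.800]
hi = A.hi+B.hi = [18.3+2.6, 3.2+9.7, 16+1.3] = [20.900,12.900,17.300]
diag = √(15.6²+22.7²+18.1²) = √1086.26 = 32.958


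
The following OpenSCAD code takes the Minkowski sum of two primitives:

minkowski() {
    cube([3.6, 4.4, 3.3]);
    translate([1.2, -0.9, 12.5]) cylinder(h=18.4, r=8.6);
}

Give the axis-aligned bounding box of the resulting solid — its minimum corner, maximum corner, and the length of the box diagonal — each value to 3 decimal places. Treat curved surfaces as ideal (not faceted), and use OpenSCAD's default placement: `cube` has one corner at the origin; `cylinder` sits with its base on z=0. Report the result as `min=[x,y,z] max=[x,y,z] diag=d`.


min=[-7.400,-9.500,12.500] max=[13.400,12.100,34.200] diag=37.015

A = translate([1.2, -0.9, 12.5]) cylinder(h=18.4, r=8.6) → bbox [-7.4,-9.5,12.5] .. [9.8,7.7,30.9]
B = cube([3.6, 4.4, 3.3]) → bbox [0,0,0] .. [3.6,4.4,3.3]
lo = A.lo+B.lo = [-7.4+0, -9.5+0, 12.5+0] = [-7.400,-9.500,12.500]
hi = A.hi+B.hi = [9.8+3.6, 7.7+4.4, 30.9+3.3] = [13.400,12.100,34.200]
diag = √(20.8²+21.6²+21.7²) = √1370.09 = 37.015


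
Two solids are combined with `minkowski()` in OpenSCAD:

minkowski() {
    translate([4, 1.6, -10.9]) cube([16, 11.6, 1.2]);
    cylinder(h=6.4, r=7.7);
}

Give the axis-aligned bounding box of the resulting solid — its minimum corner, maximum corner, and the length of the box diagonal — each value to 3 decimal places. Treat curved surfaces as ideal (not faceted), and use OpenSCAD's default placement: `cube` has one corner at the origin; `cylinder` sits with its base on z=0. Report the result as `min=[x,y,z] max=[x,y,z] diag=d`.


min=[-3.700,-6.100,-10.900] max=[27.700,20.900,-3.300] diag=42.104

A = translate([4, 1.6, -10.9]) cube([16, 11.6, 1.2]) → bbox [4,1.6,-10.9] .. [20,13.2,-9.7]
B = cylinder(h=6.4, r=7.7) → bbox [-7.7,-7.7,0] .. [7.7,7.7,6.4]
lo = A.lo+B.lo = [4-7.7, 1.6-7.7, -10.9+0] = [-3.700,-6.100,-10.900]
hi = A.hi+B.hi = [20+7.7, 13.2+7.7, -9.7+6.4] = [27.700,20.900,-3.300]
diag = √(31.4²+27²+7.6²) = √1772.72 = 42.104


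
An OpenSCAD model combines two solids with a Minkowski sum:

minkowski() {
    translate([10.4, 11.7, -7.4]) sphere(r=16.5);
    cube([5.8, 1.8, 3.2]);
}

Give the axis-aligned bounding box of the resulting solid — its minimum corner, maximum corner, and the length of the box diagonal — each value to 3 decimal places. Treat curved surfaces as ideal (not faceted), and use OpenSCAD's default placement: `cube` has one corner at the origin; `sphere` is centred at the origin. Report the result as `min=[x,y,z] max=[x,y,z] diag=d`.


A = translate([10.4, 11.7, -7.4]) sphere(r=16.5) → bbox [-6.1,-4.8,-23.9] .. [26.9,28.2,9.1]
B = cube([5.8, 1.8, 3.2]) → bbox [0,0,0] .. [5.8,1.8,3.2]
lo = A.lo+B.lo = [-6.1+0, -4.8+0, -23.9+0] = [-6.100,-4.800,-23.900]
hi = A.hi+B.hi = [26.9+5.8, 28.2+1.8, 9.1+3.2] = [32.700,30.000,12.300]
diag = √(38.8²+34.8²+36.2²) = √4026.92 = 63.458

min=[-6.100,-4.800,-23.900] max=[32.700,30.000,12.300] diag=63.458


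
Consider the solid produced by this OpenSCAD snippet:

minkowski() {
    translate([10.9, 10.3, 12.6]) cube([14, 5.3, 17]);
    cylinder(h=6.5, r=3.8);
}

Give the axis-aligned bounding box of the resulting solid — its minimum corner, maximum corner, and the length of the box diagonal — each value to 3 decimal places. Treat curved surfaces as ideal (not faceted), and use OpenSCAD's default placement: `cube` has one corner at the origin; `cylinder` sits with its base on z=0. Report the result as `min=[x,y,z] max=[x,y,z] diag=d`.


A = translate([10.9, 10.3, 12.6]) cube([14, 5.3, 17]) → bbox [10.9,10.3,12.6] .. [24.9,15.6,29.6]
B = cylinder(h=6.5, r=3.8) → bbox [-3.8,-3.8,0] .. [3.8,3.8,6.5]
lo = A.lo+B.lo = [10.9-3.8, 10.3-3.8, 12.6+0] = [7.100,6.500,12.600]
hi = A.hi+B.hi = [24.9+3.8, 15.6+3.8, 29.6+6.5] = [28.700,19.400,36.100]
diag = √(21.6²+12.9²+23.5²) = √1185.22 = 34.427

min=[7.100,6.500,12.600] max=[28.700,19.400,36.100] diag=34.427


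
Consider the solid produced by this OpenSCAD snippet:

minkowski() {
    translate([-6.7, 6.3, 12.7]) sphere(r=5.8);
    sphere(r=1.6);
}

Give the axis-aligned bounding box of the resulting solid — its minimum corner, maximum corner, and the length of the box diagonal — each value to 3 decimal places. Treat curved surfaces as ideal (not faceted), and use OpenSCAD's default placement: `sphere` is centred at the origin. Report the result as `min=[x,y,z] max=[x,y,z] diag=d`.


A = translate([-6.7, 6.3, 12.7]) sphere(r=5.8) → bbox [-12.5,0.5,6.9] .. [-0.9,12.1,18.5]
B = sphere(r=1.6) → bbox [-1.6,-1.6,-1.6] .. [1.6,1.6,1.6]
lo = A.lo+B.lo = [-12.5-1.6, 0.5-1.6, 6.9-1.6] = [-14.100,-1.100,5.300]
hi = A.hi+B.hi = [-0.9+1.6, 12.1+1.6, 18.5+1.6] = [0.700,13.700,20.100]
diag = √(14.8²+14.8²+14.8²) = √657.12 = 25.634

min=[-14.100,-1.100,5.300] max=[0.700,13.700,20.100] diag=25.634


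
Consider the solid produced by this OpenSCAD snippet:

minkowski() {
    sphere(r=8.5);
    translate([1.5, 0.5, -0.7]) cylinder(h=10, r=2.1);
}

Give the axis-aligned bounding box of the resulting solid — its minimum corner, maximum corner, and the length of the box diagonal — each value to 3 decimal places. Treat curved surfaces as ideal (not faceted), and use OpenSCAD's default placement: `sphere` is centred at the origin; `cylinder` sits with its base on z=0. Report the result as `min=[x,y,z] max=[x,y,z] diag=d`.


A = translate([1.5, 0.5, -0.7]) cylinder(h=10, r=2.1) → bbox [-0.6,-1.6,-0.7] .. [3.6,2.6,9.3]
B = sphere(r=8.5) → bbox [-8.5,-8.5,-8.5] .. [8.5,8.5,8.5]
lo = A.lo+B.lo = [-0.6-8.5, -1.6-8.5, -0.7-8.5] = [-9.100,-10.100,-9.200]
hi = A.hi+B.hi = [3.6+8.5, 2.6+8.5, 9.3+8.5] = [12.100,11.100,17.800]
diag = √(21.2²+21.2²+27²) = √1627.88 = 40.347

min=[-9.100,-10.100,-9.200] max=[12.100,11.100,17.800] diag=40.347


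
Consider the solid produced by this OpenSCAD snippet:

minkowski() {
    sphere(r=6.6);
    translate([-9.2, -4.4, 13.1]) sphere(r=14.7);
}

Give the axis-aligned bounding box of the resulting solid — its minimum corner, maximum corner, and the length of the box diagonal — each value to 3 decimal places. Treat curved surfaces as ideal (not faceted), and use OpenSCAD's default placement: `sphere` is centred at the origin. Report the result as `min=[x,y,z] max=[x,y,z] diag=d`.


A = translate([-9.2, -4.4, 13.1]) sphere(r=14.7) → bbox [-23.9,-19.1,-1.6] .. [5.5,10.3,27.8]
B = sphere(r=6.6) → bbox [-6.6,-6.6,-6.6] .. [6.6,6.6,6.6]
lo = A.lo+B.lo = [-23.9-6.6, -19.1-6.6, -1.6-6.6] = [-30.500,-25.700,-8.200]
hi = A.hi+B.hi = [5.5+6.6, 10.3+6.6, 27.8+6.6] = [12.100,16.900,34.400]
diag = √(42.6²+42.6²+42.6²) = √5444.28 = 73.785

min=[-30.500,-25.700,-8.200] max=[12.100,16.900,34.400] diag=73.785


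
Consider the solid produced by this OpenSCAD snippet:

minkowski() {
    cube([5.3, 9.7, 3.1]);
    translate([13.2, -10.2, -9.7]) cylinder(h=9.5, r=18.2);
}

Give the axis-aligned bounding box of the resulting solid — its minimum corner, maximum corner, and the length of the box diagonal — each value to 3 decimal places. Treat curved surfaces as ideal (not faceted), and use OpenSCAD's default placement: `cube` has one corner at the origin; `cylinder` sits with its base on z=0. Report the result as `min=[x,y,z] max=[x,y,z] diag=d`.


A = translate([13.2, -10.2, -9.7]) cylinder(h=9.5, r=18.2) → bbox [-5,-28.4,-9.7] .. [31.4,8,-0.2]
B = cube([5.3, 9.7, 3.1]) → bbox [0,0,0] .. [5.3,9.7,3.1]
lo = A.lo+B.lo = [-5+0, -28.4+0, -9.7+0] = [-5.000,-28.400,-9.700]
hi = A.hi+B.hi = [31.4+5.3, 8+9.7, -0.2+3.1] = [36.700,17.700,2.900]
diag = √(41.7²+46.1²+12.6²) = √4022.86 = 63.426

min=[-5.000,-28.400,-9.700] max=[36.700,17.700,2.900] diag=63.426


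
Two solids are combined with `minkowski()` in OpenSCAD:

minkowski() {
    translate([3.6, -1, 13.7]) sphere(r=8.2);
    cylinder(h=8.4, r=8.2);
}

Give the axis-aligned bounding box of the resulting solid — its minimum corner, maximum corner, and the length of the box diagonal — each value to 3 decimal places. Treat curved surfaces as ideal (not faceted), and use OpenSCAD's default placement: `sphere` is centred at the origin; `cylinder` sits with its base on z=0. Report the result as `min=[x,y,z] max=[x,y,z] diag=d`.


A = translate([3.6, -1, 13.7]) sphere(r=8.2) → bbox [-4.6,-9.2,5.5] .. [11.8,7.2,21.9]
B = cylinder(h=8.4, r=8.2) → bbox [-8.2,-8.2,0] .. [8.2,8.2,8.4]
lo = A.lo+B.lo = [-4.6-8.2, -9.2-8.2, 5.5+0] = [-12.800,-17.400,5.500]
hi = A.hi+B.hi = [11.8+8.2, 7.2+8.2, 21.9+8.4] = [20.000,15.400,30.300]
diag = √(32.8²+32.8²+24.8²) = √2766.72 = 52.600

min=[-12.800,-17.400,5.500] max=[20.000,15.400,30.300] diag=52.600


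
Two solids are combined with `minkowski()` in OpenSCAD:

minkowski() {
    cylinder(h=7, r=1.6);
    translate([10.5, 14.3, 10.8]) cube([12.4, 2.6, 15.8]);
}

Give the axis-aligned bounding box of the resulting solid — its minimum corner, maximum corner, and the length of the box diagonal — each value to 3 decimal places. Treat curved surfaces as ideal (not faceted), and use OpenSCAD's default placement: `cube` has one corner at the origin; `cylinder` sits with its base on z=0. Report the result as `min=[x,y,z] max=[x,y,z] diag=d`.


min=[8.900,12.700,10.800] max=[24.500,18.500,33.600] diag=28.228

A = translate([10.5, 14.3, 10.8]) cube([12.4, 2.6, 15.8]) → bbox [10.5,14.3,10.8] .. [22.9,16.9,26.6]
B = cylinder(h=7, r=1.6) → bbox [-1.6,-1.6,0] .. [1.6,1.6,7]
lo = A.lo+B.lo = [10.5-1.6, 14.3-1.6, 10.8+0] = [8.900,12.700,10.800]
hi = A.hi+B.hi = [22.9+1.6, 16.9+1.6, 26.6+7] = [24.500,18.500,33.600]
diag = √(15.6²+5.8²+22.8²) = √796.84 = 28.228


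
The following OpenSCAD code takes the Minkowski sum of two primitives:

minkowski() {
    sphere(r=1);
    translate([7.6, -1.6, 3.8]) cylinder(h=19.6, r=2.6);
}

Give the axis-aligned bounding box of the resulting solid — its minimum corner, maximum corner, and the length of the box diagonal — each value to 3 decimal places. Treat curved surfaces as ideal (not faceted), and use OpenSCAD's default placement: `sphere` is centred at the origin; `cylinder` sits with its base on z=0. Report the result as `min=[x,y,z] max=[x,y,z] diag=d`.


A = translate([7.6, -1.6, 3.8]) cylinder(h=19.6, r=2.6) → bbox [5,-4.2,3.8] .. [10.2,1,23.4]
B = sphere(r=1) → bbox [-1,-1,-1] .. [1,1,1]
lo = A.lo+B.lo = [5-1, -4.2-1, 3.8-1] = [4.000,-5.200,2.800]
hi = A.hi+B.hi = [10.2+1, 1+1, 23.4+1] = [11.200,2.000,24.400]
diag = √(7.2²+7.2²+21.6²) = √570.24 = 23.880

min=[4.000,-5.200,2.800] max=[11.200,2.000,24.400] diag=23.880


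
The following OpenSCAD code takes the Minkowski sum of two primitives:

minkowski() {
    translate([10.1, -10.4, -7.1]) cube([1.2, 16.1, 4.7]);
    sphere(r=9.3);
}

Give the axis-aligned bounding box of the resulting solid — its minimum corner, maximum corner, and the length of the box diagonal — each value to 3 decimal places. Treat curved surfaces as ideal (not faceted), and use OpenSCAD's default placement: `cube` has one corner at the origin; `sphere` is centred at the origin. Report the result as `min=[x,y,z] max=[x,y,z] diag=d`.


A = translate([10.1, -10.4, -7.1]) cube([1.2, 16.1, 4.7]) → bbox [10.1,-10.4,-7.1] .. [11.3,5.7,-2.4]
B = sphere(r=9.3) → bbox [-9.3,-9.3,-9.3] .. [9.3,9.3,9.3]
lo = A.lo+B.lo = [10.1-9.3, -10.4-9.3, -7.1-9.3] = [0.800,-19.700,-16.400]
hi = A.hi+B.hi = [11.3+9.3, 5.7+9.3, -2.4+9.3] = [20.600,15.000,6.900]
diag = √(19.8²+34.7²+23.3²) = √2139.02 = 46.250

min=[0.800,-19.700,-16.400] max=[20.600,15.000,6.900] diag=46.250


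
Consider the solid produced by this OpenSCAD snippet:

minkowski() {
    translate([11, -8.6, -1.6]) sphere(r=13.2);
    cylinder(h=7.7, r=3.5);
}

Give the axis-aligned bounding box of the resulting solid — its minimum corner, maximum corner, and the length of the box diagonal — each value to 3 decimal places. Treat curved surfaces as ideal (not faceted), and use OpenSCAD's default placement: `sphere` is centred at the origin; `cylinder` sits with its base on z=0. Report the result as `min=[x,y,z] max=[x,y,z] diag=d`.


min=[-5.700,-25.300,-14.800] max=[27.700,8.100,19.300] diag=58.257

A = translate([11, -8.6, -1.6]) sphere(r=13.2) → bbox [-2.2,-21.8,-14.8] .. [24.2,4.6,11.6]
B = cylinder(h=7.7, r=3.5) → bbox [-3.5,-3.5,0] .. [3.5,3.5,7.7]
lo = A.lo+B.lo = [-2.2-3.5, -21.8-3.5, -14.8+0] = [-5.700,-25.300,-14.800]
hi = A.hi+B.hi = [24.2+3.5, 4.6+3.5, 11.6+7.7] = [27.700,8.100,19.300]
diag = √(33.4²+33.4²+34.1²) = √3393.93 = 58.257


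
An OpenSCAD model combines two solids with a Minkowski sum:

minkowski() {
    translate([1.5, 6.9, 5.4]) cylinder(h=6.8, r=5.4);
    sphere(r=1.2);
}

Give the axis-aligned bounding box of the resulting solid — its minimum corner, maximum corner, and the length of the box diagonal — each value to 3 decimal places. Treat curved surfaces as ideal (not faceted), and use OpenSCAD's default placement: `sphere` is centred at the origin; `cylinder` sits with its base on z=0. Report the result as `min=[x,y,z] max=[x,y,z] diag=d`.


A = translate([1.5, 6.9, 5.4]) cylinder(h=6.8, r=5.4) → bbox [-3.9,1.5,5.4] .. [6.9,12.3,12.2]
B = sphere(r=1.2) → bbox [-1.2,-1.2,-1.2] .. [1.2,1.2,1.2]
lo = A.lo+B.lo = [-3.9-1.2, 1.5-1.2, 5.4-1.2] = [-5.100,0.300,4.200]
hi = A.hi+B.hi = [6.9+1.2, 12.3+1.2, 12.2+1.2] = [8.100,13.500,13.400]
diag = √(13.2²+13.2²+9.2²) = √433.12 = 20.812

min=[-5.100,0.300,4.200] max=[8.100,13.500,13.400] diag=20.812


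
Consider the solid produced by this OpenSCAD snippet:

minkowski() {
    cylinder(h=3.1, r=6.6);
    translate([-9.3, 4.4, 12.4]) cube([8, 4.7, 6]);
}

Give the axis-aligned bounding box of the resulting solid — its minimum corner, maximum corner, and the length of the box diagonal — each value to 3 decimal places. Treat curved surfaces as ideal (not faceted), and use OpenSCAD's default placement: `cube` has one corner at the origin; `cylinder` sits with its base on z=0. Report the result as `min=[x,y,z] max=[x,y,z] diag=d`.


A = translate([-9.3, 4.4, 12.4]) cube([8, 4.7, 6]) → bbox [-9.3,4.4,12.4] .. [-1.3,9.1,18.4]
B = cylinder(h=3.1, r=6.6) → bbox [-6.6,-6.6,0] .. [6.6,6.6,3.1]
lo = A.lo+B.lo = [-9.3-6.6, 4.4-6.6, 12.4+0] = [-15.900,-2.200,12.400]
hi = A.hi+B.hi = [-1.3+6.6, 9.1+6.6, 18.4+3.1] = [5.300,15.700,21.500]
diag = √(21.2²+17.9²+9.1²) = √852.66 = 29.200

min=[-15.900,-2.200,12.400] max=[5.300,15.700,21.500] diag=29.200


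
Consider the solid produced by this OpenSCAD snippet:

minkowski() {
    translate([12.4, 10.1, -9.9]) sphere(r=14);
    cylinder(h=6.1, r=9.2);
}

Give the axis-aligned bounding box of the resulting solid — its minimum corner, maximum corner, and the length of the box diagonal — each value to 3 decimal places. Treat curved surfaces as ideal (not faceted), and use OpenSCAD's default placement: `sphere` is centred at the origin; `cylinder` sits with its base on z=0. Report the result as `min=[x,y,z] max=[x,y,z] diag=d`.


min=[-10.800,-13.100,-23.900] max=[35.600,33.300,10.200] diag=73.951

A = translate([12.4, 10.1, -9.9]) sphere(r=14) → bbox [-1.6,-3.9,-23.9] .. [26.4,24.1,4.1]
B = cylinder(h=6.1, r=9.2) → bbox [-9.2,-9.2,0] .. [9.2,9.2,6.1]
lo = A.lo+B.lo = [-1.6-9.2, -3.9-9.2, -23.9+0] = [-10.800,-13.100,-23.900]
hi = A.hi+B.hi = [26.4+9.2, 24.1+9.2, 4.1+6.1] = [35.600,33.300,10.200]
diag = √(46.4²+46.4²+34.1²) = √5468.73 = 73.951


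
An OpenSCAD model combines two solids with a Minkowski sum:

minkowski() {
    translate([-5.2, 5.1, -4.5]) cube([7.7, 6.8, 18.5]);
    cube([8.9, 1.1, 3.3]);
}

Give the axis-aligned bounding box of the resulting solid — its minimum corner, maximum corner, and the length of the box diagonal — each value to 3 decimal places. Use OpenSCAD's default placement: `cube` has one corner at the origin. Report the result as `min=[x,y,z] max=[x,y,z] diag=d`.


A = translate([-5.2, 5.1, -4.5]) cube([7.7, 6.8, 18.5]) → bbox [-5.2,5.1,-4.5] .. [2.5,11.9,14]
B = cube([8.9, 1.1, 3.3]) → bbox [0,0,0] .. [8.9,1.1,3.3]
lo = A.lo+B.lo = [-5.2+0, 5.1+0, -4.5+0] = [-5.200,5.100,-4.500]
hi = A.hi+B.hi = [2.5+8.9, 11.9+1.1, 14+3.3] = [11.400,13.000,17.300]
diag = √(16.6²+7.9²+21.8²) = √813.21 = 28.517

min=[-5.200,5.100,-4.500] max=[11.400,13.000,17.300] diag=28.517
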